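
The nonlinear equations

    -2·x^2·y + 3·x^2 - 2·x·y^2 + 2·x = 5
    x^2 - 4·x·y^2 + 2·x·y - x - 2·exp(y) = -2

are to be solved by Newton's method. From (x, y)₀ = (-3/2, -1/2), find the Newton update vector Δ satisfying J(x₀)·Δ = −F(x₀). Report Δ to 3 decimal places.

(-0.621, 1.103)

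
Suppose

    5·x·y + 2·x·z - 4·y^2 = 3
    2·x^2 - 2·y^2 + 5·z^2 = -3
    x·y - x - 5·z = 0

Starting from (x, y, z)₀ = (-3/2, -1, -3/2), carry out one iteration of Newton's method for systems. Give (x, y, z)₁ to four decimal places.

(-1.3339, 0.7353, 0.0130)

At (-3/2, -1, -3/2): F = (5.0000, 16.7500, 10.5000).
Jacobian J = [[5·y + 2·z, 5·x - 8·y, 2·x], [4·x, -4·y, 10·z], [y - 1, x, -5]].
At the point, J = [[-8.0000, 0.5000, -3.0000], [-6.0000, 4.0000, -15.0000], [-2.0000, -1.5000, -5.0000]] (det J = 289.0000).
Solving J·Δ = −F gives Δ = (0.1661, 1.7353, 1.5130).
Then the next iterate is (x, y, z)₁ = (-1.3339, 0.7353, 0.0130).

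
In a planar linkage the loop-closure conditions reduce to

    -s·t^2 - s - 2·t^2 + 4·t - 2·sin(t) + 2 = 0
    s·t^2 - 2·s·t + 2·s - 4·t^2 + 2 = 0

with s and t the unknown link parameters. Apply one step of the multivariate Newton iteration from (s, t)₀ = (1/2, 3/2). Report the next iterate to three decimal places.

(1.021, 1.002)

At (1/2, 3/2): F = (-0.11999, -6.375).
Jacobian J = [[-t^2 - 1, -2·s·t - 4·t - 2·cos(t) + 4], [t^2 - 2·t + 2, 2·s·t - 2·s - 8·t]].
At the point, J = [[-3.250, -3.64147], [1.250, -11.500]] (det J = 41.92684).
Solving J·Δ = −F gives Δ = (0.521, -0.498).
Then the next iterate is (s, t)₁ = (1.021, 1.002).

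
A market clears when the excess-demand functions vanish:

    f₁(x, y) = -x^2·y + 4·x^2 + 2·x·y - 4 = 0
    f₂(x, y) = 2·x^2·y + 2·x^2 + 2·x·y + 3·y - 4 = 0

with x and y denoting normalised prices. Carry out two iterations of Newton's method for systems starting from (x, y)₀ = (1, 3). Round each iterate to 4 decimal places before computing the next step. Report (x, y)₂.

At (1, 3): F = (3.0000, 19.0000).
Jacobian J = [[-2·x·y + 8·x + 2·y, -x^2 + 2·x], [4·x·y + 4·x + 2·y, 2·x^2 + 2·x + 3]].
At the point, J = [[8.0000, 1.0000], [22.0000, 7.0000]] (det J = 34.0000).
Solving J·Δ = −F gives Δ = (-0.0588, -2.5294).
Then the next iterate is (x, y)₁ = (0.9412, 0.4706).
Round to (0.9412, 0.4706) and repeat: F = (0.012403, 0.903141), J = [[7.584943, 0.996543], [6.477715, 6.654115]].
Δ = (0.0186, -0.1538), so (x, y)₂ = (0.9598, 0.3168).

(0.9598, 0.3168)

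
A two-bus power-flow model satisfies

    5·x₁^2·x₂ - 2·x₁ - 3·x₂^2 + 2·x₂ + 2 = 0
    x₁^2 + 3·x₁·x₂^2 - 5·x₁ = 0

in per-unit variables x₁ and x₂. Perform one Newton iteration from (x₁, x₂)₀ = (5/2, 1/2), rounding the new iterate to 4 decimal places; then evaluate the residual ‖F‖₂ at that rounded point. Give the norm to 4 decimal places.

At (5/2, 1/2): F = (12.8750, -4.3750).
Jacobian J = [[10·x₁·x₂ - 2, 5·x₁^2 - 6·x₂ + 2], [2·x₁ + 3·x₂^2 - 5, 6·x₁·x₂]].
At the point, J = [[10.5000, 30.2500], [0.7500, 7.5000]] (det J = 56.0625).
Solving J·Δ = −F gives Δ = (-4.0831, 0.9916).
Then the next iterate is (x₁, x₂)₁ = (-1.5831, 1.4916).
Re-evaluating at (-1.5831, 1.4916): F = (20.166070, -0.144872), so ‖F‖₂ = 20.1666.

20.1666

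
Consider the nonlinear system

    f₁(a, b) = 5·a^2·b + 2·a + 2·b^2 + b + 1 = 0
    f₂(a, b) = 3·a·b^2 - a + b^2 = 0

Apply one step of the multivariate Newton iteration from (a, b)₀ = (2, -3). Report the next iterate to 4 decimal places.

(1.4864, -1.8656)

At (2, -3): F = (-40.0000, 61.0000).
Jacobian J = [[10·a·b + 2, 5·a^2 + 4·b + 1], [3·b^2 - 1, 6·a·b + 2·b]].
At the point, J = [[-58.0000, 9.0000], [26.0000, -42.0000]] (det J = 2202.0000).
Solving J·Δ = −F gives Δ = (-0.5136, 1.1344).
Then the next iterate is (a, b)₁ = (1.4864, -1.8656).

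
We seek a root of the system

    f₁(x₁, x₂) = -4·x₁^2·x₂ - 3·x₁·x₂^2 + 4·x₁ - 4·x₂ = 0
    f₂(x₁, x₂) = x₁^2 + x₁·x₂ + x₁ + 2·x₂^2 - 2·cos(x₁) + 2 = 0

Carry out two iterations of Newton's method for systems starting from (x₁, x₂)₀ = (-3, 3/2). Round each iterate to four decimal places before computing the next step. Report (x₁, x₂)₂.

At (-3, 3/2): F = (-51.7500, 9.979985).
Jacobian J = [[-8·x₁·x₂ - 3·x₂^2 + 4, -4·x₁^2 - 6·x₁·x₂ - 4], [2·x₁ + x₂ + 2·sin(x₁) + 1, x₁ + 4·x₂]].
At the point, J = [[33.2500, -13.0000], [-3.782240, 3.0000]] (det J = 50.580880).
Solving J·Δ = −F gives Δ = (0.5043, -2.6908).
Then the next iterate is (x₁, x₂)₁ = (-2.4957, -1.1908).
Round to (-2.4957, -1.1908) and repeat: F = (35.064822, 13.137833), J = [[-24.029050, -46.745351], [-6.386023, -7.2589]].
Δ = (2.8978, -0.7395), so (x₁, x₂)₂ = (0.4021, -1.9303).

(0.4021, -1.9303)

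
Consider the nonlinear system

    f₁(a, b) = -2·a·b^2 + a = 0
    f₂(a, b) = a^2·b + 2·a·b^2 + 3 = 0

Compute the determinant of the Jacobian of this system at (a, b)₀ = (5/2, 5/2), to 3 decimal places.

265.625

J = [[-2·b^2 + 1, -4·a·b], [2·a·b + 2·b^2, a^2 + 4·a·b]].
At the point, J = [[-11.500, -25.000], [25.000, 31.250]].
det J = 265.625.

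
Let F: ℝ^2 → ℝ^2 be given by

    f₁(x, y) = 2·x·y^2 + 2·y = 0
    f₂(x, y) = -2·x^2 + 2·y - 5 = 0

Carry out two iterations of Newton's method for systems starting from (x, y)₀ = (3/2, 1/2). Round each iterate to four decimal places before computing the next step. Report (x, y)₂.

(-20.7392, 1.8319)

At (3/2, 1/2): F = (1.7500, -8.5000).
Jacobian J = [[2·y^2, 4·x·y + 2], [-4·x, 2]].
At the point, J = [[0.5000, 5.0000], [-6.0000, 2.0000]] (det J = 31.0000).
Solving J·Δ = −F gives Δ = (-1.4839, -0.2016).
Then the next iterate is (x, y)₁ = (0.0161, 0.2984).
Round to (0.0161, 0.2984) and repeat: F = (0.599667, -4.403718), J = [[0.178085, 2.019217], [-0.0644, 2.0000]].
Δ = (-20.7553, 1.5335), so (x, y)₂ = (-20.7392, 1.8319).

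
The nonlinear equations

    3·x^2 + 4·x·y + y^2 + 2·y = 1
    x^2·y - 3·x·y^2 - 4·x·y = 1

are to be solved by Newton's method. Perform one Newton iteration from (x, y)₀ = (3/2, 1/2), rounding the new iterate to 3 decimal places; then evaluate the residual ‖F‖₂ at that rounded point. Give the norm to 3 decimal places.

At (3/2, 1/2): F = (10.000, -4.000).
Jacobian J = [[6·x + 4·y, 4·x + 2·y + 2], [2·x·y - 3·y^2 - 4·y, x^2 - 6·x·y - 4·x]].
At the point, J = [[11.000, 9.000], [-1.250, -8.250]] (det J = -79.500).
Solving J·Δ = −F gives Δ = (-0.585, -0.396).
Then the next iterate is (x, y)₁ = (0.915, 0.104).
Re-evaluating at (0.915, 0.104): F = (2.11113, -1.32326), so ‖F‖₂ = 2.492.

2.492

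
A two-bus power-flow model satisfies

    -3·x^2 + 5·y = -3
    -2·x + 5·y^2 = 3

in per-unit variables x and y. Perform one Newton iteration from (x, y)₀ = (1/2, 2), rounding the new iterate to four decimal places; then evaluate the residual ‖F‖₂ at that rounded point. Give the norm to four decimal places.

32.6887

At (1/2, 2): F = (12.2500, 16.0000).
Jacobian J = [[-6·x, 5], [-2, 10·y]].
At the point, J = [[-3.0000, 5.0000], [-2.0000, 20.0000]] (det J = -50.0000).
Solving J·Δ = −F gives Δ = (3.3000, -0.4700).
Then the next iterate is (x, y)₁ = (3.8000, 1.5300).
Re-evaluating at (3.8000, 1.5300): F = (-32.6700, 1.1045), so ‖F‖₂ = 32.6887.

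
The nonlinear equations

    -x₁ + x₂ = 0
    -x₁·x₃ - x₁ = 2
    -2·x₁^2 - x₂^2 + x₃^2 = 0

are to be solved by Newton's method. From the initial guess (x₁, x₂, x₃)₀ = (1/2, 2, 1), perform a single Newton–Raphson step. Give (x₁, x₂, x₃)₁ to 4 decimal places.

(-0.1786, -0.1786, -2.2857)

At (1/2, 2, 1): F = (1.5000, -3.0000, -3.5000).
Jacobian J = [[-1, 1, 0], [-x₃ - 1, 0, -x₁], [-4·x₁, -2·x₂, 2·x₃]].
At the point, J = [[-1.0000, 1.0000, 0.0000], [-2.0000, 0.0000, -0.5000], [-2.0000, -4.0000, 2.0000]] (det J = 7.0000).
Solving J·Δ = −F gives Δ = (-0.6786, -2.1786, -3.2857).
Then the next iterate is (x₁, x₂, x₃)₁ = (-0.1786, -0.1786, -2.2857).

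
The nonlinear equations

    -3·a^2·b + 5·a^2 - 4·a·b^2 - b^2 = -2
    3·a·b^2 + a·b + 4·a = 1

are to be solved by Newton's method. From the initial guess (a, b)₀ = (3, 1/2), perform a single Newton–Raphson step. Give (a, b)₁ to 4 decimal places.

(0.8822, 0.1974)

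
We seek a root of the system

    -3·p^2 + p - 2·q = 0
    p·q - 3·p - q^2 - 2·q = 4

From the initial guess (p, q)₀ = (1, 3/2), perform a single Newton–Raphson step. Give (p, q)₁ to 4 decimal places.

(1.0882, -1.2206)

At (1, 3/2): F = (-5.0000, -10.7500).
Jacobian J = [[-6·p + 1, -2], [q - 3, p - 2·q - 2]].
At the point, J = [[-5.0000, -2.0000], [-1.5000, -4.0000]] (det J = 17.0000).
Solving J·Δ = −F gives Δ = (0.0882, -2.7206).
Then the next iterate is (p, q)₁ = (1.0882, -1.2206).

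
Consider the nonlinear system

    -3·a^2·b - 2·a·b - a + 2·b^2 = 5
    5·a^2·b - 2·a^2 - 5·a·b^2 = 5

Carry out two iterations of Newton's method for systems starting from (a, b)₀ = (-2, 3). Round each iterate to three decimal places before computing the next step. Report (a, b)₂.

At (-2, 3): F = (-9.000, 137.000).
Jacobian J = [[-6·a·b - 2·b - 1, -3·a^2 - 2·a + 4·b], [10·a·b - 4·a - 5·b^2, 5·a^2 - 10·a·b]].
At the point, J = [[29.000, 4.000], [-97.000, 80.000]] (det J = 2708.000).
Solving J·Δ = −F gives Δ = (0.468, -1.145).
Then the next iterate is (a, b)₁ = (-1.532, 1.855).
Round to (-1.532, 1.855) and repeat: F = (-3.96342, 38.43285), J = [[12.34116, 3.44293], [-39.49573, 40.15372]].
Δ = (0.462, -0.503), so (a, b)₂ = (-1.070, 1.352).

(-1.070, 1.352)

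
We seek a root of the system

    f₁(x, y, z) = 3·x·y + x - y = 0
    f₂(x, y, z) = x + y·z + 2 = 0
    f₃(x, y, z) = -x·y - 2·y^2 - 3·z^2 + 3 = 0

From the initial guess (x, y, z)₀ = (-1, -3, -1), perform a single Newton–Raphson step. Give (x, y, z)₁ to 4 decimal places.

(0.0147, -2.2794, 0.4314)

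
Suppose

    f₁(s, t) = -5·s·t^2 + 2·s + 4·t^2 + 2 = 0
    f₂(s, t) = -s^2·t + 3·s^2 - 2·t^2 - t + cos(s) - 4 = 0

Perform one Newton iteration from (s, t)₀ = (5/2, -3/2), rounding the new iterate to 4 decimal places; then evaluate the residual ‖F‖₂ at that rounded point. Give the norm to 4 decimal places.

4.9759

At (5/2, -3/2): F = (-12.1250, 20.323856).
Jacobian J = [[-5·t^2 + 2, -10·s·t + 8·t], [-2·s·t + 6·s - sin(s), -s^2 - 4·t - 1]].
At the point, J = [[-9.2500, 25.5000], [21.901528, -1.2500]] (det J = -546.926460).
Solving J·Δ = −F gives Δ = (-0.9199, 0.1418).
Then the next iterate is (s, t)₁ = (1.5801, -1.3582).
Re-evaluating at (1.5801, -1.3582): F = (-2.035081, 4.540670), so ‖F‖₂ = 4.9759.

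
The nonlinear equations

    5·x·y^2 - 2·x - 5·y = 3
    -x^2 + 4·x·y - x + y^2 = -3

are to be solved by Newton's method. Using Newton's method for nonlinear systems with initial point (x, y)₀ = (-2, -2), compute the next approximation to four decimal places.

At (-2, -2): F = (-29.0000, 21.0000).
Jacobian J = [[5·y^2 - 2, 10·x·y - 5], [-2·x + 4·y - 1, 4·x + 2·y]].
At the point, J = [[18.0000, 35.0000], [-5.0000, -12.0000]] (det J = -41.0000).
Solving J·Δ = −F gives Δ = (-9.4390, 5.6829).
Then the next iterate is (x, y)₁ = (-11.4390, 3.6829).

(-11.4390, 3.6829)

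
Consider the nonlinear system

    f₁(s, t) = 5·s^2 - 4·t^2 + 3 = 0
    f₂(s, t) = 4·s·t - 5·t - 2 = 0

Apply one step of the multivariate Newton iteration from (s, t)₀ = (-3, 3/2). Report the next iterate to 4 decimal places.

At (-3, 3/2): F = (39.0000, -27.5000).
Jacobian J = [[10·s, -8·t], [4·t, 4·s - 5]].
At the point, J = [[-30.0000, -12.0000], [6.0000, -17.0000]] (det J = 582.0000).
Solving J·Δ = −F gives Δ = (1.7062, -1.0155).
Then the next iterate is (s, t)₁ = (-1.2938, 0.4845).

(-1.2938, 0.4845)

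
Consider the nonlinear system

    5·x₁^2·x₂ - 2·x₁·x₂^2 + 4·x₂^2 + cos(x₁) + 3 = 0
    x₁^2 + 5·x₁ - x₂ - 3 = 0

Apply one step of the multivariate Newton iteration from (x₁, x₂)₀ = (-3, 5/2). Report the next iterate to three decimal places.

(-8.020, -3.980)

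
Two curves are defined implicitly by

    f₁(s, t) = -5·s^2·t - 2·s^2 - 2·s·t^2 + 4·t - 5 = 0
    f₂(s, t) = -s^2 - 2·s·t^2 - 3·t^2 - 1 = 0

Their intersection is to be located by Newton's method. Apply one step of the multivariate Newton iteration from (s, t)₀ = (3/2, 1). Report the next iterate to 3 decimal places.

At (3/2, 1): F = (-19.750, -9.250).
Jacobian J = [[-10·s·t - 4·s - 2·t^2, -5·s^2 - 4·s·t + 4], [-2·s - 2·t^2, -4·s·t - 6·t]].
At the point, J = [[-23.000, -13.250], [-5.000, -12.000]] (det J = 209.750).
Solving J·Δ = −F gives Δ = (-0.546, -0.544).
Then the next iterate is (s, t)₁ = (0.954, 0.456).

(0.954, 0.456)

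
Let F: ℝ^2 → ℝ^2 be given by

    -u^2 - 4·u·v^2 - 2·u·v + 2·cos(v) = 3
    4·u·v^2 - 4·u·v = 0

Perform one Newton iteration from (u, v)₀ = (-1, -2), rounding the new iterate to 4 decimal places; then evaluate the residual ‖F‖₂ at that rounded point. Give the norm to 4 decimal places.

At (-1, -2): F = (7.167706, -24.0000).
Jacobian J = [[-2·u - 4·v^2 - 2·v, -8·u·v - 2·u - 2·sin(v)], [4·v^2 - 4·v, 8·u·v - 4·u]].
At the point, J = [[-10.0000, -12.181405], [24.0000, 20.0000]] (det J = 92.353724).
Solving J·Δ = −F gives Δ = (1.6134, -0.7360).
Then the next iterate is (u, v)₁ = (0.6134, -2.7360).
Re-evaluating at (0.6134, -2.7360): F = (-20.224376, 25.079953), so ‖F‖₂ = 32.2185.

32.2185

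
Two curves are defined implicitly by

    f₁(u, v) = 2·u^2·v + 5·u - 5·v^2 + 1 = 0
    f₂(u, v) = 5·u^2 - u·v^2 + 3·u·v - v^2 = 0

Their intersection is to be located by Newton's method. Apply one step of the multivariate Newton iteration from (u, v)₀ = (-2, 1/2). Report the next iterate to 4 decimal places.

At (-2, 1/2): F = (-6.2500, 17.2500).
Jacobian J = [[4·u·v + 5, 2·u^2 - 10·v], [10·u - v^2 + 3·v, -2·u·v + 3·u - 2·v]].
At the point, J = [[1.0000, 3.0000], [-18.7500, -5.0000]] (det J = 51.2500).
Solving J·Δ = −F gives Δ = (0.4000, 1.9500).
Then the next iterate is (u, v)₁ = (-1.6000, 2.4500).

(-1.6000, 2.4500)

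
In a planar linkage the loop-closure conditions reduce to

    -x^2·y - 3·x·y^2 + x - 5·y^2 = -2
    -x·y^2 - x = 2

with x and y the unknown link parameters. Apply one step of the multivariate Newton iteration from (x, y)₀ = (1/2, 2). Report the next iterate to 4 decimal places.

(-0.1663, 1.4157)

At (1/2, 2): F = (-24.0000, -4.5000).
Jacobian J = [[-2·x·y - 3·y^2 + 1, -x^2 - 6·x·y - 10·y], [-y^2 - 1, -2·x·y]].
At the point, J = [[-13.0000, -26.2500], [-5.0000, -2.0000]] (det J = -105.2500).
Solving J·Δ = −F gives Δ = (-0.6663, -0.5843).
Then the next iterate is (x, y)₁ = (-0.1663, 1.4157).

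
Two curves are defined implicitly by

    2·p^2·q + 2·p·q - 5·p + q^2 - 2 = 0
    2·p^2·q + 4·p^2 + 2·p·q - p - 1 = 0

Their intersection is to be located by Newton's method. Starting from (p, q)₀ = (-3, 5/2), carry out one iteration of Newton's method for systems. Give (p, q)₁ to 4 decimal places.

(-1.8469, 1.6378)

At (-3, 5/2): F = (49.2500, 68.0000).
Jacobian J = [[4·p·q + 2·q - 5, 2·p^2 + 2·p + 2·q], [4·p·q + 8·p + 2·q - 1, 2·p^2 + 2·p]].
At the point, J = [[-30.0000, 17.0000], [-50.0000, 12.0000]] (det J = 490.0000).
Solving J·Δ = −F gives Δ = (1.1531, -0.8622).
Then the next iterate is (p, q)₁ = (-1.8469, 1.6378).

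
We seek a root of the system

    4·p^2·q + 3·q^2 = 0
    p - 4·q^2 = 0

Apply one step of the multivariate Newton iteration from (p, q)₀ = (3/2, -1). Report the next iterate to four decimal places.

(1.0909, -0.6364)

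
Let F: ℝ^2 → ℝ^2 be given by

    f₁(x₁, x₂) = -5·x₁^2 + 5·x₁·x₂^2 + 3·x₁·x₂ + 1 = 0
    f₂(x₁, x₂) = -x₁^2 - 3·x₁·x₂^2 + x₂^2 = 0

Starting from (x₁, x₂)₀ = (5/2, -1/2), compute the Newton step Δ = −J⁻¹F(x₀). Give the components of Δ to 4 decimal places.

At (5/2, -1/2): F = (-30.8750, -7.8750).
Jacobian J = [[-10·x₁ + 5·x₂^2 + 3·x₂, 10·x₁·x₂ + 3·x₁], [-2·x₁ - 3·x₂^2, -6·x₁·x₂ + 2·x₂]].
At the point, J = [[-25.2500, -5.0000], [-5.7500, 6.5000]] (det J = -192.8750).
Solving J·Δ = −F gives Δ = (-1.2447, 0.1105).

(-1.2447, 0.1105)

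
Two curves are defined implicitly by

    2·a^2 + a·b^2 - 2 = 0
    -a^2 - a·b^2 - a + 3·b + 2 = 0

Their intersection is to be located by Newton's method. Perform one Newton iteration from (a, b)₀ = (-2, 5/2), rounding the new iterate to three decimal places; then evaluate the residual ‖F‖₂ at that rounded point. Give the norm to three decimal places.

At (-2, 5/2): F = (-6.500, 20.000).
Jacobian J = [[4·a + b^2, 2·a·b], [-2·a - b^2 - 1, -2·a·b + 3]].
At the point, J = [[-1.750, -10.000], [-3.250, 13.000]] (det J = -55.250).
Solving J·Δ = −F gives Δ = (2.090, -1.016).
Then the next iterate is (a, b)₁ = (0.090, 1.484).
Re-evaluating at (0.090, 1.484): F = (-1.78560, 6.15570), so ‖F‖₂ = 6.409.

6.409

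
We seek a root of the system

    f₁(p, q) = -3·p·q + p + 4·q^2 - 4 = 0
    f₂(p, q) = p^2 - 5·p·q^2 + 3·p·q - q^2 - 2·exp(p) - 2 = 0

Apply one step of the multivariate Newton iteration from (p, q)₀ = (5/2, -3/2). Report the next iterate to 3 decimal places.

(1.778, -0.742)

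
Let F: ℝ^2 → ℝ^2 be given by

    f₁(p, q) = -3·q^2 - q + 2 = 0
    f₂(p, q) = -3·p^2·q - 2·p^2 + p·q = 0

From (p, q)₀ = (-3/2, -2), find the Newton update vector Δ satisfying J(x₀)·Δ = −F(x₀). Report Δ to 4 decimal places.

(0.4286, 0.7273)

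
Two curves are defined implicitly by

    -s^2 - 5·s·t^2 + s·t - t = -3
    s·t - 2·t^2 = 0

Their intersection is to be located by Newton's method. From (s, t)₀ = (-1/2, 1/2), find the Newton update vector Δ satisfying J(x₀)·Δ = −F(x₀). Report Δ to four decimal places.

At (-1/2, 1/2): F = (2.6250, -0.7500).
Jacobian J = [[-2·s - 5·t^2 + t, -10·s·t + s - 1], [t, s - 4·t]].
At the point, J = [[0.2500, 1.0000], [0.5000, -2.5000]] (det J = -1.1250).
Solving J·Δ = −F gives Δ = (-5.1667, -1.3333).

(-5.1667, -1.3333)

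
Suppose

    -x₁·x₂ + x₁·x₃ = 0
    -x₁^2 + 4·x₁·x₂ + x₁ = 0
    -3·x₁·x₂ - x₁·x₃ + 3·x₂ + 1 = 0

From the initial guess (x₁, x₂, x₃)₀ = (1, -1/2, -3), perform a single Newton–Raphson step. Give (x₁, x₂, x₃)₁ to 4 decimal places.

(0.2000, -0.6000, -2.6000)

At (1, -1/2, -3): F = (-2.5000, -2.0000, 4.0000).
Jacobian J = [[-x₂ + x₃, -x₁, x₁], [-2·x₁ + 4·x₂ + 1, 4·x₁, 0], [-3·x₂ - x₃, -3·x₁ + 3, -x₁]].
At the point, J = [[-2.5000, -1.0000, 1.0000], [-3.0000, 4.0000, 0.0000], [4.5000, 0.0000, -1.0000]] (det J = -5.0000).
Solving J·Δ = −F gives Δ = (-0.8000, -0.1000, 0.4000).
Then the next iterate is (x₁, x₂, x₃)₁ = (0.2000, -0.6000, -2.6000).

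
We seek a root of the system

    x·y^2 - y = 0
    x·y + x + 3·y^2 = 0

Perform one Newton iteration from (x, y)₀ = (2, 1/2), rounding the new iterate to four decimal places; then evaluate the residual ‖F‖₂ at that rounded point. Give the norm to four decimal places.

239.4757

At (2, 1/2): F = (0.0000, 3.7500).
Jacobian J = [[y^2, 2·x·y - 1], [y + 1, x + 6·y]].
At the point, J = [[0.2500, 1.0000], [1.5000, 5.0000]] (det J = -0.2500).
Solving J·Δ = −F gives Δ = (-15.0000, 3.7500).
Then the next iterate is (x, y)₁ = (-13.0000, 4.2500).
Re-evaluating at (-13.0000, 4.2500): F = (-239.0625, -14.0625), so ‖F‖₂ = 239.4757.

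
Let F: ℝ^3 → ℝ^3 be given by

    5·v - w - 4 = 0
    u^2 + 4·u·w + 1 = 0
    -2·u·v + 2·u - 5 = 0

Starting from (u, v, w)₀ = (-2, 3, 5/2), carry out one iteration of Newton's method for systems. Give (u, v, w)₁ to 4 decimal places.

At (-2, 3, 5/2): F = (8.5000, -15.0000, 3.0000).
Jacobian J = [[0, 5, -1], [2·u + 4·w, 0, 4·u], [-2·v + 2, -2·u, 0]].
At the point, J = [[0.0000, 5.0000, -1.0000], [6.0000, 0.0000, -8.0000], [-4.0000, 4.0000, 0.0000]] (det J = 136.0000).
Solving J·Δ = −F gives Δ = (-1.5588, -2.3088, -3.0441).
Then the next iterate is (u, v, w)₁ = (-3.5588, 0.6912, -0.5441).

(-3.5588, 0.6912, -0.5441)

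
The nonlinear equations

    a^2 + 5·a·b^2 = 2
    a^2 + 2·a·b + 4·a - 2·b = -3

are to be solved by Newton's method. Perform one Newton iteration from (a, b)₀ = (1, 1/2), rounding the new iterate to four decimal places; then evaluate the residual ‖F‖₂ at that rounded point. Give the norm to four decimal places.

3.0092

At (1, 1/2): F = (0.2500, 8.0000).
Jacobian J = [[2·a + 5·b^2, 10·a·b], [2·a + 2·b + 4, 2·a - 2]].
At the point, J = [[3.2500, 5.0000], [7.0000, 0.0000]] (det J = -35.0000).
Solving J·Δ = −F gives Δ = (-1.1429, 0.6929).
Then the next iterate is (a, b)₁ = (-0.1429, 1.1929).
Re-evaluating at (-0.1429, 1.1929): F = (-2.996321, -0.277910), so ‖F‖₂ = 3.0092.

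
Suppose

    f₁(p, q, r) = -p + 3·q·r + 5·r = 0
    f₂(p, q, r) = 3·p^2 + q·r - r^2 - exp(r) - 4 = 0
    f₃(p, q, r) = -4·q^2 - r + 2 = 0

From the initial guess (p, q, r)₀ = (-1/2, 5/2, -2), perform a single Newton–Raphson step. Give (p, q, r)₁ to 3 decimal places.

(-0.938, 1.381, -0.612)

At (-1/2, 5/2, -2): F = (-24.500, -12.38534, -21.000).
Jacobian J = [[-1, 3·r, 3·q + 5], [6·p, r, q - 2·r - exp(r)], [0, -8·q, -1]].
At the point, J = [[-1.000, -6.000, 12.500], [-3.000, -2.000, 6.36466], [0.000, -20.000, -1.000]] (det J = 638.70671).
Solving J·Δ = −F gives Δ = (-0.438, -1.119, 1.388).
Then the next iterate is (p, q, r)₁ = (-0.938, 1.381, -0.612).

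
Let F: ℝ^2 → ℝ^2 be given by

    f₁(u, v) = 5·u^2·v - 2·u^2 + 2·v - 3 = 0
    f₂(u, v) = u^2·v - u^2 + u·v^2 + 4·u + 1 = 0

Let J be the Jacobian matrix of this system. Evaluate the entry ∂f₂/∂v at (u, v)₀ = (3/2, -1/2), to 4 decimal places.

∂f₂/∂v = u^2 + 2·u·v.
At (3/2, -1/2) this is 0.7500.

0.7500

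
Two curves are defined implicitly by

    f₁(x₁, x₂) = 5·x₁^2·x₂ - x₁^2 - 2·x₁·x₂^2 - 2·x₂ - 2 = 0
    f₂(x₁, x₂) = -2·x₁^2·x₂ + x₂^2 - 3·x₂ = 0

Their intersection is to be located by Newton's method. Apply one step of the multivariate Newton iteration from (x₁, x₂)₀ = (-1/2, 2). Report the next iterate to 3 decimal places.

(-0.041, 4.326)

At (-1/2, 2): F = (0.250, -3.000).
Jacobian J = [[10·x₁·x₂ - 2·x₁ - 2·x₂^2, 5·x₁^2 - 4·x₁·x₂ - 2], [-4·x₁·x₂, -2·x₁^2 + 2·x₂ - 3]].
At the point, J = [[-17.000, 3.250], [4.000, 0.500]] (det J = -21.500).
Solving J·Δ = −F gives Δ = (0.459, 2.326).
Then the next iterate is (x₁, x₂)₁ = (-0.041, 4.326).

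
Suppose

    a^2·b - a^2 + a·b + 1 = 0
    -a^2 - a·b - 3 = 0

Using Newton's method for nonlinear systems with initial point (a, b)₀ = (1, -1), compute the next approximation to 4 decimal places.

(-0.1429, -2.8571)

At (1, -1): F = (-2.0000, -3.0000).
Jacobian J = [[2·a·b - 2·a + b, a^2 + a], [-2·a - b, -a]].
At the point, J = [[-5.0000, 2.0000], [-1.0000, -1.0000]] (det J = 7.0000).
Solving J·Δ = −F gives Δ = (-1.1429, -1.8571).
Then the next iterate is (a, b)₁ = (-0.1429, -2.8571).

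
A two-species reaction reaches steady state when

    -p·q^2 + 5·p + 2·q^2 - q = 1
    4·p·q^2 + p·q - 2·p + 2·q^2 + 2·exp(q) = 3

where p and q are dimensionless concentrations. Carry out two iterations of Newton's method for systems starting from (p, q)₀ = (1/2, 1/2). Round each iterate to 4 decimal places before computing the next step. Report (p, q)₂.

At (1/2, 1/2): F = (1.3750, 0.547443).
Jacobian J = [[-q^2 + 5, -2·p·q + 4·q - 1], [4·q^2 + q - 2, 8·p·q + p + 4·q + 2·exp(q)]].
At the point, J = [[4.7500, 0.5000], [-0.5000, 7.797443]] (det J = 37.287852).
Solving J·Δ = −F gives Δ = (-0.2802, -0.0882).
Then the next iterate is (p, q)₁ = (0.2198, 0.4118).
Round to (0.2198, 0.4118) and repeat: F = (-0.010915, 0.158231), J = [[4.830421, 0.466173], [-0.909883, 5.610174]].
Δ = (0.0049, -0.0274), so (p, q)₂ = (0.2247, 0.3844).

(0.2247, 0.3844)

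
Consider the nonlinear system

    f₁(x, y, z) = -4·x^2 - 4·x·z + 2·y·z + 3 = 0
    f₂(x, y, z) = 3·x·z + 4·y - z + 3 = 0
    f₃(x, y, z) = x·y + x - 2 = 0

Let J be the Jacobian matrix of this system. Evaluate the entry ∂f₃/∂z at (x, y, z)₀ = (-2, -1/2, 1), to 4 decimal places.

0.0000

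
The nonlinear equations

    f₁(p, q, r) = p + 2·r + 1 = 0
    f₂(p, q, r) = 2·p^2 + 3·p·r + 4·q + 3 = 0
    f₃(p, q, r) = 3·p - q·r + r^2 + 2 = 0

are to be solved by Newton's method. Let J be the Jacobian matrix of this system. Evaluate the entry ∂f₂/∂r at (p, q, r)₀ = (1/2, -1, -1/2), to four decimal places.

1.5000

∂f₂/∂r = 3·p.
At (1/2, -1, -1/2) this is 1.5000.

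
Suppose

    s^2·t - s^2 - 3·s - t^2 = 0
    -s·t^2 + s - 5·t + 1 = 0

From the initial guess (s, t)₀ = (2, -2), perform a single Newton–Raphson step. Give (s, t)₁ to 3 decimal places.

(-3.048, -8.714)

At (2, -2): F = (-22.000, 5.000).
Jacobian J = [[2·s·t - 2·s - 3, s^2 - 2·t], [-t^2 + 1, -2·s·t - 5]].
At the point, J = [[-15.000, 8.000], [-3.000, 3.000]] (det J = -21.000).
Solving J·Δ = −F gives Δ = (-5.048, -6.714).
Then the next iterate is (s, t)₁ = (-3.048, -8.714).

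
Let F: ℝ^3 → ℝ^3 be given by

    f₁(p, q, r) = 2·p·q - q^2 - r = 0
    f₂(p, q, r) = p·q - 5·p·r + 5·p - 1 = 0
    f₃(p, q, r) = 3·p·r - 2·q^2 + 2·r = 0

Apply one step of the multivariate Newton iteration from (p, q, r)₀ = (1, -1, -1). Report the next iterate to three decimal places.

(0.478, -0.574, -0.254)

At (1, -1, -1): F = (-2.000, 8.000, -7.000).
Jacobian J = [[2·q, 2·p - 2·q, -1], [q - 5·r + 5, p, -5·p], [3·r, -4·q, 3·p + 2]].
At the point, J = [[-2.000, 4.000, -1.000], [9.000, 1.000, -5.000], [-3.000, 4.000, 5.000]] (det J = -209.000).
Solving J·Δ = −F gives Δ = (-0.522, 0.426, 0.746).
Then the next iterate is (p, q, r)₁ = (0.478, -0.574, -0.254).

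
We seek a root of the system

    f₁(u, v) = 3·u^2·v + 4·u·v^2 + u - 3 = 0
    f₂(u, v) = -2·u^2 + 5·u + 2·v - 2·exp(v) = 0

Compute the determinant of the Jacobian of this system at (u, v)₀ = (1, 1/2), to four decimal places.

-13.4872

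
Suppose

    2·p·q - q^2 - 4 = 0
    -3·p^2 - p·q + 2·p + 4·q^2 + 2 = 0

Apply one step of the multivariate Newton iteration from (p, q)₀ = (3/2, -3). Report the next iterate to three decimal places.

At (3/2, -3): F = (-22.000, 38.750).
Jacobian J = [[2·q, 2·p - 2·q], [-6·p - q + 2, -p + 8·q]].
At the point, J = [[-6.000, 9.000], [-4.000, -25.500]] (det J = 189.000).
Solving J·Δ = −F gives Δ = (-1.123, 1.696).
Then the next iterate is (p, q)₁ = (0.377, -1.304).

(0.377, -1.304)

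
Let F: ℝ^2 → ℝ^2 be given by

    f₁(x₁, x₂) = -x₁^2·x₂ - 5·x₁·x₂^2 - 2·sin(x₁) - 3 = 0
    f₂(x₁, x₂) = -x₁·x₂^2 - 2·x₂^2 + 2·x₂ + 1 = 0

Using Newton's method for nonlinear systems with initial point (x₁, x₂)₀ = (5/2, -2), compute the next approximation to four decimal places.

(-9.5372, -3.3574)

At (5/2, -2): F = (-41.696944, -21.0000).
Jacobian J = [[-2·x₁·x₂ - 5·x₂^2 - 2·cos(x₁), -x₁^2 - 10·x₁·x₂], [-x₂^2, -2·x₁·x₂ - 4·x₂ + 2]].
At the point, J = [[-8.397713, 43.7500], [-4.0000, 20.0000]] (det J = 7.045745).
Solving J·Δ = −F gives Δ = (-12.0372, -1.3574).
Then the next iterate is (x₁, x₂)₁ = (-9.5372, -3.3574).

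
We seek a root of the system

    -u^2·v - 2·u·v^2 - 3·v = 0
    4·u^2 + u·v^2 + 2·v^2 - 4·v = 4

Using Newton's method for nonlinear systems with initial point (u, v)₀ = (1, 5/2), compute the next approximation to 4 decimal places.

(18.8571, -21.4286)

At (1, 5/2): F = (-22.5000, 8.7500).
Jacobian J = [[-2·u·v - 2·v^2, -u^2 - 4·u·v - 3], [8·u + v^2, 2·u·v + 4·v - 4]].
At the point, J = [[-17.5000, -14.0000], [14.2500, 11.0000]] (det J = 7.0000).
Solving J·Δ = −F gives Δ = (17.8571, -23.9286).
Then the next iterate is (u, v)₁ = (18.8571, -21.4286).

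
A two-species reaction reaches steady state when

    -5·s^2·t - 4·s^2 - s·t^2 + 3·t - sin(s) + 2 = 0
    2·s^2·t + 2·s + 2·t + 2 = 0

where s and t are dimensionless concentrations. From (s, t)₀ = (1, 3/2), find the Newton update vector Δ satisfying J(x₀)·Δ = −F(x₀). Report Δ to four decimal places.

(0.2792, -3.0584)

At (1, 3/2): F = (-8.091471, 10.0000).
Jacobian J = [[-10·s·t - 8·s - t^2 - cos(s), -5·s^2 - 2·s·t + 3], [4·s·t + 2, 2·s^2 + 2]].
At the point, J = [[-25.790302, -5.0000], [8.0000, 4.0000]] (det J = -63.161209).
Solving J·Δ = −F gives Δ = (0.2792, -3.0584).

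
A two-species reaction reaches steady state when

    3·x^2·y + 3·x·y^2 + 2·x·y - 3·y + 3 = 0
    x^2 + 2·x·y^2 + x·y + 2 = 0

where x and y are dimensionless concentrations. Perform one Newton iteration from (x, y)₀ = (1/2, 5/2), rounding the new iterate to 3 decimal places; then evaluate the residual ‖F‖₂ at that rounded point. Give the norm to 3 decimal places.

4.096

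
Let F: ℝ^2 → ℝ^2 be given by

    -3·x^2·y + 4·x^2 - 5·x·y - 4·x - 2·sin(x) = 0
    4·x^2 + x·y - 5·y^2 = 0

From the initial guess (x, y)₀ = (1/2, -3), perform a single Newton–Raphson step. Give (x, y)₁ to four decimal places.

(0.3683, -1.5039)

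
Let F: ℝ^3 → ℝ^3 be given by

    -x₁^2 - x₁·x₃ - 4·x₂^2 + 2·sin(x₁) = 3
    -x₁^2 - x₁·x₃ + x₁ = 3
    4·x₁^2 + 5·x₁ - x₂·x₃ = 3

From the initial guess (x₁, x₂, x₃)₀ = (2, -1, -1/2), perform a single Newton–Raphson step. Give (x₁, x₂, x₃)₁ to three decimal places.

At (2, -1, -1/2): F = (-8.18141, -4.000, 22.500).
Jacobian J = [[-2·x₁ - x₃ + 2·cos(x₁), -8·x₂, -x₁], [-2·x₁ - x₃ + 1, 0, -x₁], [8·x₁ + 5, -x₃, -x₂]].
At the point, J = [[-4.33229, 8.000, -2.000], [-2.500, 0.000, -2.000], [21.000, 0.500, 1.000]] (det J = -317.83229).
Solving J·Δ = −F gives Δ = (-1.045, 0.283, -0.694).
Then the next iterate is (x₁, x₂, x₃)₁ = (0.955, -0.717, -1.194).

(0.955, -0.717, -1.194)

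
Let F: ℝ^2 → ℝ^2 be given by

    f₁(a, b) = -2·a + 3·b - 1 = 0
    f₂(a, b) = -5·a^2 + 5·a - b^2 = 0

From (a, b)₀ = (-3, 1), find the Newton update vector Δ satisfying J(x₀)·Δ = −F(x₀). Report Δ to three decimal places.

(1.653, -1.564)

At (-3, 1): F = (8.000, -61.000).
Jacobian J = [[-2, 3], [-10·a + 5, -2·b]].
At the point, J = [[-2.000, 3.000], [35.000, -2.000]] (det J = -101.000).
Solving J·Δ = −F gives Δ = (1.653, -1.564).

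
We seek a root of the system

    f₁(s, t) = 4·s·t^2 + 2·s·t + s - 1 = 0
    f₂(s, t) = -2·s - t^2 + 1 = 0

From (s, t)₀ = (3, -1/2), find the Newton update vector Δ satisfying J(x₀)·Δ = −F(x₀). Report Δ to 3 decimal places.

(-2.682, -0.114)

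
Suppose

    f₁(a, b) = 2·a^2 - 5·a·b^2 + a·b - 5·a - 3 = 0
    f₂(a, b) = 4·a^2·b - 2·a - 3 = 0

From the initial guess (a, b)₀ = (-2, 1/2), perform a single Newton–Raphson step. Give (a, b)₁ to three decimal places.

(-0.629, 0.795)

At (-2, 1/2): F = (16.500, 9.000).
Jacobian J = [[4·a - 5·b^2 + b - 5, -10·a·b + a], [8·a·b - 2, 4·a^2]].
At the point, J = [[-13.750, 8.000], [-10.000, 16.000]] (det J = -140.000).
Solving J·Δ = −F gives Δ = (1.371, 0.295).
Then the next iterate is (a, b)₁ = (-0.629, 0.795).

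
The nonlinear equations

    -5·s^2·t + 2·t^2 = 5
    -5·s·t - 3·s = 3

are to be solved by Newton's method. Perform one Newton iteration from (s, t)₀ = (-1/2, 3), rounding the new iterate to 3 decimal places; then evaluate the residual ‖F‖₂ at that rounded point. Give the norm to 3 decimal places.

At (-1/2, 3): F = (9.250, 6.000).
Jacobian J = [[-10·s·t, -5·s^2 + 4·t], [-5·t - 3, -5·s]].
At the point, J = [[15.000, 10.750], [-18.000, 2.500]] (det J = 231.000).
Solving J·Δ = −F gives Δ = (0.179, -1.110).
Then the next iterate is (s, t)₁ = (-0.321, 1.890).
Re-evaluating at (-0.321, 1.890): F = (1.17046, 0.99645), so ‖F‖₂ = 1.537.

1.537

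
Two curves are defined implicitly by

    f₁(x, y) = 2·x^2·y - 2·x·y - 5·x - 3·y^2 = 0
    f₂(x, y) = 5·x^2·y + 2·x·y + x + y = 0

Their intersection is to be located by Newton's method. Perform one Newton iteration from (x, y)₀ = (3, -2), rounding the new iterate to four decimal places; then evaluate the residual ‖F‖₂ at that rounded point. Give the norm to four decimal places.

At (3, -2): F = (-51.0000, -101.0000).
Jacobian J = [[4·x·y - 2·y - 5, 2·x^2 - 2·x - 6·y], [10·x·y + 2·y + 1, 5·x^2 + 2·x + 1]].
At the point, J = [[-25.0000, 24.0000], [-63.0000, 52.0000]] (det J = 212.0000).
Solving J·Δ = −F gives Δ = (1.0755, 3.2453).
Then the next iterate is (x, y)₁ = (4.0755, 1.2453).
Re-evaluating at (4.0755, 1.2453): F = (6.187863, 118.891539), so ‖F‖₂ = 119.0525.

119.0525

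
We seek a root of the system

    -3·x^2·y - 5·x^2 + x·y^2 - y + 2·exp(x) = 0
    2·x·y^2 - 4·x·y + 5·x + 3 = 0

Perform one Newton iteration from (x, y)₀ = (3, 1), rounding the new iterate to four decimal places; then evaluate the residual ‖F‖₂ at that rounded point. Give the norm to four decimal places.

8.5921

At (3, 1): F = (-29.828926, 12.0000).
Jacobian J = [[-6·x·y - 10·x + y^2 + 2·exp(x), -3·x^2 + 2·x·y - 1], [2·y^2 - 4·y + 5, 4·x·y - 4·x]].
At the point, J = [[-6.828926, -22.0000], [3.0000, 0.0000]] (det J = 66.0000).
Solving J·Δ = −F gives Δ = (-4.0000, -0.1142).
Then the next iterate is (x, y)₁ = (-1.0000, 0.8858).
Re-evaluating at (-1.0000, 0.8858): F = (-8.592083, -0.026083), so ‖F‖₂ = 8.5921.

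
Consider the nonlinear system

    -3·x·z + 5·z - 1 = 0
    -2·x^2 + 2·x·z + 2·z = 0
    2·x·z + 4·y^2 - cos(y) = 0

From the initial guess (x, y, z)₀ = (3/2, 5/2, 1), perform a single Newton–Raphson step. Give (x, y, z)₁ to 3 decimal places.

At (3/2, 5/2, 1): F = (-0.500, 0.500, 28.80114).
Jacobian J = [[-3·z, 0, -3·x + 5], [-4·x + 2·z, 0, 2·x + 2], [2·z, 8·y + sin(y), 2·x]].
At the point, J = [[-3.000, 0.000, 0.500], [-4.000, 0.000, 5.000], [2.000, 20.59847, 3.000]] (det J = 267.78014).
Solving J·Δ = −F gives Δ = (-0.212, -1.338, -0.269).
Then the next iterate is (x, y, z)₁ = (1.288, 1.162, 0.731).

(1.288, 1.162, 0.731)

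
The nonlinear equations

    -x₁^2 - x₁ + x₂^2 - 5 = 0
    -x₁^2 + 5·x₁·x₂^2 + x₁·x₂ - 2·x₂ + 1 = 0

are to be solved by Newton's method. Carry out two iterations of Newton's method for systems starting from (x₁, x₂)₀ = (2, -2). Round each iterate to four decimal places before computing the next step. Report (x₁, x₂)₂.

(-0.5999, -2.0043)

At (2, -2): F = (-7.0000, 37.0000).
Jacobian J = [[-2·x₁ - 1, 2·x₂], [-2·x₁ + 5·x₂^2 + x₂, 10·x₁·x₂ + x₁ - 2]].
At the point, J = [[-5.0000, -4.0000], [14.0000, -40.0000]] (det J = 256.0000).
Solving J·Δ = −F gives Δ = (-1.6719, 0.3398).
Then the next iterate is (x₁, x₂)₁ = (0.3281, -1.6602).
Round to (0.3281, -1.6602) and repeat: F = (-2.679486, 8.189690), J = [[-1.6562, -3.3204], [11.464920, -7.119016]].
Δ = (-0.9280, -0.3441), so (x₁, x₂)₂ = (-0.5999, -2.0043).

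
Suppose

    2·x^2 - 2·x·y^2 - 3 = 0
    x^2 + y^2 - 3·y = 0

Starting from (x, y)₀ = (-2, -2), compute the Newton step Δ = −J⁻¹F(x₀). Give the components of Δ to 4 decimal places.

At (-2, -2): F = (21.0000, 14.0000).
Jacobian J = [[4·x - 2·y^2, -4·x·y], [2·x, 2·y - 3]].
At the point, J = [[-16.0000, -16.0000], [-4.0000, -7.0000]] (det J = 48.0000).
Solving J·Δ = −F gives Δ = (-1.6042, 2.9167).

(-1.6042, 2.9167)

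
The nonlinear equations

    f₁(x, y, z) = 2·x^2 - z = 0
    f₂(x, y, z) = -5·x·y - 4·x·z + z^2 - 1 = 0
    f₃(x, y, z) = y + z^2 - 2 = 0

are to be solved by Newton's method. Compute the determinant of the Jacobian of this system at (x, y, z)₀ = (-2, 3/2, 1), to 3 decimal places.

-68.500

J = [[4·x, 0, -1], [-5·y - 4·z, -5·x, -4·x + 2·z], [0, 1, 2·z]].
At the point, J = [[-8.000, 0.000, -1.000], [-11.500, 10.000, 10.000], [0.000, 1.000, 2.000]].
det J = -68.500.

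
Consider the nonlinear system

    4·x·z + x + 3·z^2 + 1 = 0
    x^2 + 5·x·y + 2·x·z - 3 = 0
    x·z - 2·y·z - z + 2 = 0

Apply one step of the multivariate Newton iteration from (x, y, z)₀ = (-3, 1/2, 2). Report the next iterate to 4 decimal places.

At (-3, 1/2, 2): F = (-14.0000, -13.5000, -8.0000).
Jacobian J = [[4·z + 1, 0, 4·x + 6·z], [2·x + 5·y + 2·z, 5·x, 2·x], [z, -2·z, x - 2·y - 1]].
At the point, J = [[9.0000, 0.0000, 0.0000], [0.5000, -15.0000, -6.0000], [2.0000, -4.0000, -5.0000]] (det J = 459.0000).
Solving J·Δ = −F gives Δ = (1.5556, -0.6721, -0.4401).
Then the next iterate is (x, y, z)₁ = (-1.4444, -0.1721, 1.5599).

(-1.4444, -0.1721, 1.5599)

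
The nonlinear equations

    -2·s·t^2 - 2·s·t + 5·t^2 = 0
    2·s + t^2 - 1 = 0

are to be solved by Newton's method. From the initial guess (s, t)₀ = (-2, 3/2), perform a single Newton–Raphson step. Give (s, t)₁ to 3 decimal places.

At (-2, 3/2): F = (26.250, -2.750).
Jacobian J = [[-2·t^2 - 2·t, -4·s·t - 2·s + 10·t], [2, 2·t]].
At the point, J = [[-7.500, 31.000], [2.000, 3.000]] (det J = -84.500).
Solving J·Δ = −F gives Δ = (1.941, -0.377).
Then the next iterate is (s, t)₁ = (-0.059, 1.123).

(-0.059, 1.123)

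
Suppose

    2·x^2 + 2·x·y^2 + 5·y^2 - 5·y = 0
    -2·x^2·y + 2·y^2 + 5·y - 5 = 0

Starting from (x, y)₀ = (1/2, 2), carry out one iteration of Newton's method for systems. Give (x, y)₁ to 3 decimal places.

(0.733, 1.114)

At (1/2, 2): F = (14.500, 12.000).
Jacobian J = [[4·x + 2·y^2, 4·x·y + 10·y - 5], [-4·x·y, -2·x^2 + 4·y + 5]].
At the point, J = [[10.000, 19.000], [-4.000, 12.500]] (det J = 201.000).
Solving J·Δ = −F gives Δ = (0.233, -0.886).
Then the next iterate is (x, y)₁ = (0.733, 1.114).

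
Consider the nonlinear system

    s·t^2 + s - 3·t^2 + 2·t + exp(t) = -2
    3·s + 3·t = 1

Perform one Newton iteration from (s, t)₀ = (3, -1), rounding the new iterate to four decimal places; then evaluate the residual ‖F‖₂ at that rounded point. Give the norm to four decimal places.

0.3077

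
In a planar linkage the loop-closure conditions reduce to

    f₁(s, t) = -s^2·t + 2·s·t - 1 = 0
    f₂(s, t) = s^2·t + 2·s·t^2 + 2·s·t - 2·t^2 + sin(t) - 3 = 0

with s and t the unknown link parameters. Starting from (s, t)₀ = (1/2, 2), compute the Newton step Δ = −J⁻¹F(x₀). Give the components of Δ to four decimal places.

(0.0659, -0.8425)

At (1/2, 2): F = (0.5000, -3.590703).
Jacobian J = [[-2·s·t + 2·t, -s^2 + 2·s], [2·s·t + 2·t^2 + 2·t, s^2 + 4·s·t + 2·s - 4·t + cos(t)]].
At the point, J = [[2.0000, 0.7500], [14.0000, -3.166147]] (det J = -16.832294).
Solving J·Δ = −F gives Δ = (0.0659, -0.8425).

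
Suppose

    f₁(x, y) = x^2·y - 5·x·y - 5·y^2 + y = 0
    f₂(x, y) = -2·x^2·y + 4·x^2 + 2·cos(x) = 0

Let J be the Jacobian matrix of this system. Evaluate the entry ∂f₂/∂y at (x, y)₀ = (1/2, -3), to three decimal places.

-0.500

∂f₂/∂y = -2·x^2.
At (1/2, -3) this is -0.500.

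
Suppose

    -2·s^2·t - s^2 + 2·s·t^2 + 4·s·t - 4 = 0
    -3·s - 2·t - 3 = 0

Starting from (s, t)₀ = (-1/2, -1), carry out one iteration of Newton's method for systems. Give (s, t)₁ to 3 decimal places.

(-1.778, 1.167)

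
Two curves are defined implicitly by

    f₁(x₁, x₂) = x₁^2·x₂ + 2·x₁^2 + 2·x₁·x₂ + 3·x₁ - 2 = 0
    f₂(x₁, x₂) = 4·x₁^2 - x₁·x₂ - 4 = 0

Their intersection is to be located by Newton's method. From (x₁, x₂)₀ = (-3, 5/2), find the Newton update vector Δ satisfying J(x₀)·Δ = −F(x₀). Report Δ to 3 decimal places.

(3.333, 16.278)

At (-3, 5/2): F = (14.500, 39.500).
Jacobian J = [[2·x₁·x₂ + 4·x₁ + 2·x₂ + 3, x₁^2 + 2·x₁], [8·x₁ - x₂, -x₁]].
At the point, J = [[-19.000, 3.000], [-26.500, 3.000]] (det J = 22.500).
Solving J·Δ = −F gives Δ = (3.333, 16.278).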